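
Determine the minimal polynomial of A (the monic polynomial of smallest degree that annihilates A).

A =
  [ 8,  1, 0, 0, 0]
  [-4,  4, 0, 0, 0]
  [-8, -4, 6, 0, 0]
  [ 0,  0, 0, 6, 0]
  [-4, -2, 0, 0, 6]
x^2 - 12*x + 36

The characteristic polynomial is χ_A(x) = (x - 6)^5, so the eigenvalues are known. The minimal polynomial is
  m_A(x) = Π_λ (x − λ)^{k_λ}
where k_λ is the size of the *largest* Jordan block for λ (equivalently, the smallest k with (A − λI)^k v = 0 for every generalised eigenvector v of λ).

  λ = 6: largest Jordan block has size 2, contributing (x − 6)^2

So m_A(x) = (x - 6)^2 = x^2 - 12*x + 36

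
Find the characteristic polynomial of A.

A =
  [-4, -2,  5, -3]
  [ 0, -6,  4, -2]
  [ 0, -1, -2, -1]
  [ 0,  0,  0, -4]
x^4 + 16*x^3 + 96*x^2 + 256*x + 256

Expanding det(x·I − A) (e.g. by cofactor expansion or by noting that A is similar to its Jordan form J, which has the same characteristic polynomial as A) gives
  χ_A(x) = x^4 + 16*x^3 + 96*x^2 + 256*x + 256
which factors as (x + 4)^4. The eigenvalues (with algebraic multiplicities) are λ = -4 with multiplicity 4.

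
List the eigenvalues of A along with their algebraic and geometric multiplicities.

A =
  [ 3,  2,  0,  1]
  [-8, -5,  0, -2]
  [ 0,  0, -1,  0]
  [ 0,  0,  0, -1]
λ = -1: alg = 4, geom = 3

Step 1 — factor the characteristic polynomial to read off the algebraic multiplicities:
  χ_A(x) = (x + 1)^4

Step 2 — compute geometric multiplicities via the rank-nullity identity g(λ) = n − rank(A − λI):
  rank(A − (-1)·I) = 1, so dim ker(A − (-1)·I) = n − 1 = 3

Summary:
  λ = -1: algebraic multiplicity = 4, geometric multiplicity = 3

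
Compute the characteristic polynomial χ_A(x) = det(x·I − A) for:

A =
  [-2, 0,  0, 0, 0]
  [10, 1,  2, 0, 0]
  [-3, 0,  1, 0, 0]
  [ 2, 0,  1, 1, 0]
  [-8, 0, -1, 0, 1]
x^5 - 2*x^4 - 2*x^3 + 8*x^2 - 7*x + 2

Expanding det(x·I − A) (e.g. by cofactor expansion or by noting that A is similar to its Jordan form J, which has the same characteristic polynomial as A) gives
  χ_A(x) = x^5 - 2*x^4 - 2*x^3 + 8*x^2 - 7*x + 2
which factors as (x - 1)^4*(x + 2). The eigenvalues (with algebraic multiplicities) are λ = -2 with multiplicity 1, λ = 1 with multiplicity 4.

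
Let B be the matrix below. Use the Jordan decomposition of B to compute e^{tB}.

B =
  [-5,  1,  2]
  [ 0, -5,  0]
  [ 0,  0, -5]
e^{tB} =
  [exp(-5*t), t*exp(-5*t), 2*t*exp(-5*t)]
  [0, exp(-5*t), 0]
  [0, 0, exp(-5*t)]

Strategy: write B = P · J · P⁻¹ where J is a Jordan canonical form, so e^{tB} = P · e^{tJ} · P⁻¹, and e^{tJ} can be computed block-by-block.

B has Jordan form
J =
  [-5,  1,  0]
  [ 0, -5,  0]
  [ 0,  0, -5]
(up to reordering of blocks).

Per-block formulas:
  For a 1×1 block at λ = -5: exp(t · [-5]) = [e^(-5t)].
  For a 2×2 Jordan block J_2(-5): exp(t · J_2(-5)) = e^(-5t)·(I + t·N), where N is the 2×2 nilpotent shift.

After assembling e^{tJ} and conjugating by P, we get:

e^{tB} =
  [exp(-5*t), t*exp(-5*t), 2*t*exp(-5*t)]
  [0, exp(-5*t), 0]
  [0, 0, exp(-5*t)]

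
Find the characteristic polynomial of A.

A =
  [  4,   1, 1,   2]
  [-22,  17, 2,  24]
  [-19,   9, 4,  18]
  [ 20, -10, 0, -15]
x^4 - 10*x^3 + 250*x - 625

Expanding det(x·I − A) (e.g. by cofactor expansion or by noting that A is similar to its Jordan form J, which has the same characteristic polynomial as A) gives
  χ_A(x) = x^4 - 10*x^3 + 250*x - 625
which factors as (x - 5)^3*(x + 5). The eigenvalues (with algebraic multiplicities) are λ = -5 with multiplicity 1, λ = 5 with multiplicity 3.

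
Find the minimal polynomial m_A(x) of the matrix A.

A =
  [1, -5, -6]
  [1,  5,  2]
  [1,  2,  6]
x^3 - 12*x^2 + 48*x - 64

The characteristic polynomial is χ_A(x) = (x - 4)^3, so the eigenvalues are known. The minimal polynomial is
  m_A(x) = Π_λ (x − λ)^{k_λ}
where k_λ is the size of the *largest* Jordan block for λ (equivalently, the smallest k with (A − λI)^k v = 0 for every generalised eigenvector v of λ).

  λ = 4: largest Jordan block has size 3, contributing (x − 4)^3

So m_A(x) = (x - 4)^3 = x^3 - 12*x^2 + 48*x - 64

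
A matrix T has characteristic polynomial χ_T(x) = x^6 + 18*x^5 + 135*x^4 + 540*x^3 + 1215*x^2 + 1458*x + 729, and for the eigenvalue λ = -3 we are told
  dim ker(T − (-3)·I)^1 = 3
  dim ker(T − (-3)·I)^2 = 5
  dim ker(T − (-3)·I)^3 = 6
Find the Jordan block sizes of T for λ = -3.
Block sizes for λ = -3: [3, 2, 1]

From the dimensions of kernels of powers, the number of Jordan blocks of size at least j is d_j − d_{j−1} where d_j = dim ker(N^j) (with d_0 = 0). Computing the differences gives [3, 2, 1].
The number of blocks of size exactly k is (#blocks of size ≥ k) − (#blocks of size ≥ k + 1), so the partition is: 1 block(s) of size 1, 1 block(s) of size 2, 1 block(s) of size 3.
In nonincreasing order the block sizes are [3, 2, 1].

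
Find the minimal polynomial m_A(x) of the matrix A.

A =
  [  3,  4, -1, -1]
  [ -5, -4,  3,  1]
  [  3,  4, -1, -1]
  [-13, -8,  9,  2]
x^3

The characteristic polynomial is χ_A(x) = x^4, so the eigenvalues are known. The minimal polynomial is
  m_A(x) = Π_λ (x − λ)^{k_λ}
where k_λ is the size of the *largest* Jordan block for λ (equivalently, the smallest k with (A − λI)^k v = 0 for every generalised eigenvector v of λ).

  λ = 0: largest Jordan block has size 3, contributing (x − 0)^3

So m_A(x) = x^3 = x^3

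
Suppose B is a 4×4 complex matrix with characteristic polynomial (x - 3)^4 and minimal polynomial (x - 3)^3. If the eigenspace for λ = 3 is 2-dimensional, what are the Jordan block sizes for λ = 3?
Block sizes for λ = 3: [3, 1]

Step 1 — from the characteristic polynomial, algebraic multiplicity of λ = 3 is 4. From dim ker(B − (3)·I) = 2, there are exactly 2 Jordan blocks for λ = 3.
Step 2 — from the minimal polynomial, the factor (x − 3)^3 tells us the largest block for λ = 3 has size 3.
Step 3 — with total size 4, 2 blocks, and largest block 3, the block sizes (in nonincreasing order) are [3, 1].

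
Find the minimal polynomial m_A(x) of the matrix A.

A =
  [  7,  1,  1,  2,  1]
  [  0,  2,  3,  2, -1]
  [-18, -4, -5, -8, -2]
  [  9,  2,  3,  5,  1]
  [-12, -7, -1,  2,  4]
x^4 - 12*x^3 + 46*x^2 - 60*x + 25

The characteristic polynomial is χ_A(x) = (x - 5)^2*(x - 1)^3, so the eigenvalues are known. The minimal polynomial is
  m_A(x) = Π_λ (x − λ)^{k_λ}
where k_λ is the size of the *largest* Jordan block for λ (equivalently, the smallest k with (A − λI)^k v = 0 for every generalised eigenvector v of λ).

  λ = 1: largest Jordan block has size 2, contributing (x − 1)^2
  λ = 5: largest Jordan block has size 2, contributing (x − 5)^2

So m_A(x) = (x - 5)^2*(x - 1)^2 = x^4 - 12*x^3 + 46*x^2 - 60*x + 25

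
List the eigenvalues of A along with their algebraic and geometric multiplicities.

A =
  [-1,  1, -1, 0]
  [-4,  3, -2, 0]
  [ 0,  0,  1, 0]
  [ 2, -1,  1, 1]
λ = 1: alg = 4, geom = 3

Step 1 — factor the characteristic polynomial to read off the algebraic multiplicities:
  χ_A(x) = (x - 1)^4

Step 2 — compute geometric multiplicities via the rank-nullity identity g(λ) = n − rank(A − λI):
  rank(A − (1)·I) = 1, so dim ker(A − (1)·I) = n − 1 = 3

Summary:
  λ = 1: algebraic multiplicity = 4, geometric multiplicity = 3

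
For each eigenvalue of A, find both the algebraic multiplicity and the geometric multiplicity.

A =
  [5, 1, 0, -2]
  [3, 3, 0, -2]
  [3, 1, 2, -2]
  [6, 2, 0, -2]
λ = 2: alg = 4, geom = 3

Step 1 — factor the characteristic polynomial to read off the algebraic multiplicities:
  χ_A(x) = (x - 2)^4

Step 2 — compute geometric multiplicities via the rank-nullity identity g(λ) = n − rank(A − λI):
  rank(A − (2)·I) = 1, so dim ker(A − (2)·I) = n − 1 = 3

Summary:
  λ = 2: algebraic multiplicity = 4, geometric multiplicity = 3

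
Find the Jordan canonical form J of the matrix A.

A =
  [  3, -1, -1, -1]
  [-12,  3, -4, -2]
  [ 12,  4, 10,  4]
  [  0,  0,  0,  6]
J_2(5) ⊕ J_1(6) ⊕ J_1(6)

The characteristic polynomial is
  det(x·I − A) = x^4 - 22*x^3 + 181*x^2 - 660*x + 900 = (x - 6)^2*(x - 5)^2

Eigenvalues and multiplicities (the geometric multiplicity of λ is n − rank(A − λI), which equals the number of Jordan blocks for λ):
  λ = 5: algebraic multiplicity = 2, geometric multiplicity = 1
  λ = 6: algebraic multiplicity = 2, geometric multiplicity = 2

Determining the block sizes for each eigenvalue:
  λ = 5: one block (gm = 1), so the single block has size am = 2 → block sizes [2]
  λ = 6: gm = am = 2, so every block has size 1 → block sizes [1, 1]

Assembling the blocks gives a Jordan form
J =
  [5, 1, 0, 0]
  [0, 5, 0, 0]
  [0, 0, 6, 0]
  [0, 0, 0, 6]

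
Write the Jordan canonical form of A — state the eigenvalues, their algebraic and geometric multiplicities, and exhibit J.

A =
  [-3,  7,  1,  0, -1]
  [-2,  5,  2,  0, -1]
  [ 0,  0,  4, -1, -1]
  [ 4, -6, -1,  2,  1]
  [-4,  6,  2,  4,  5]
J_3(1) ⊕ J_2(5)

The characteristic polynomial is
  det(x·I − A) = x^5 - 13*x^4 + 58*x^3 - 106*x^2 + 85*x - 25 = (x - 5)^2*(x - 1)^3

Eigenvalues and multiplicities (the geometric multiplicity of λ is n − rank(A − λI), which equals the number of Jordan blocks for λ):
  λ = 1: algebraic multiplicity = 3, geometric multiplicity = 1
  λ = 5: algebraic multiplicity = 2, geometric multiplicity = 1

Determining the block sizes for each eigenvalue:
  λ = 1: one block (gm = 1), so the single block has size am = 3 → block sizes [3]
  λ = 5: one block (gm = 1), so the single block has size am = 2 → block sizes [2]

Assembling the blocks gives a Jordan form
J =
  [1, 1, 0, 0, 0]
  [0, 1, 1, 0, 0]
  [0, 0, 1, 0, 0]
  [0, 0, 0, 5, 1]
  [0, 0, 0, 0, 5]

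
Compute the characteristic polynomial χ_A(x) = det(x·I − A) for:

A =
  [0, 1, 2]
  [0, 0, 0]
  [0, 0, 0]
x^3

Expanding det(x·I − A) (e.g. by cofactor expansion or by noting that A is similar to its Jordan form J, which has the same characteristic polynomial as A) gives
  χ_A(x) = x^3
which factors as x^3. The eigenvalues (with algebraic multiplicities) are λ = 0 with multiplicity 3.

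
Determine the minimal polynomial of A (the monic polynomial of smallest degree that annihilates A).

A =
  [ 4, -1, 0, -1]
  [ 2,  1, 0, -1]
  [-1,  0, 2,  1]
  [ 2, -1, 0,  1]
x^2 - 4*x + 4

The characteristic polynomial is χ_A(x) = (x - 2)^4, so the eigenvalues are known. The minimal polynomial is
  m_A(x) = Π_λ (x − λ)^{k_λ}
where k_λ is the size of the *largest* Jordan block for λ (equivalently, the smallest k with (A − λI)^k v = 0 for every generalised eigenvector v of λ).

  λ = 2: largest Jordan block has size 2, contributing (x − 2)^2

So m_A(x) = (x - 2)^2 = x^2 - 4*x + 4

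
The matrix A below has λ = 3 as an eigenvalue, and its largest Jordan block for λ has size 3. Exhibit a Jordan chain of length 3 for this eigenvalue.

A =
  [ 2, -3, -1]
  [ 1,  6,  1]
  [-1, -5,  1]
A Jordan chain for λ = 3 of length 3:
v_1 = (-1, 1, -2)ᵀ
v_2 = (-1, 1, -1)ᵀ
v_3 = (1, 0, 0)ᵀ

Let N = A − (3)·I. We want v_3 with N^3 v_3 = 0 but N^2 v_3 ≠ 0; then v_{j-1} := N · v_j for j = 3, …, 2.

Pick v_3 = (1, 0, 0)ᵀ.
Then v_2 = N · v_3 = (-1, 1, -1)ᵀ.
Then v_1 = N · v_2 = (-1, 1, -2)ᵀ.

Sanity check: (A − (3)·I) v_1 = (0, 0, 0)ᵀ = 0. ✓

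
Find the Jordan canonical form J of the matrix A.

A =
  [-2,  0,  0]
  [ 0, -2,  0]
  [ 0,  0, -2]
J_1(-2) ⊕ J_1(-2) ⊕ J_1(-2)

The characteristic polynomial is
  det(x·I − A) = x^3 + 6*x^2 + 12*x + 8 = (x + 2)^3

Eigenvalues and multiplicities (the geometric multiplicity of λ is n − rank(A − λI), which equals the number of Jordan blocks for λ):
  λ = -2: algebraic multiplicity = 3, geometric multiplicity = 3

Determining the block sizes for each eigenvalue:
  λ = -2: gm = am = 3, so every block has size 1 → block sizes [1, 1, 1]

Assembling the blocks gives a Jordan form
J =
  [-2,  0,  0]
  [ 0, -2,  0]
  [ 0,  0, -2]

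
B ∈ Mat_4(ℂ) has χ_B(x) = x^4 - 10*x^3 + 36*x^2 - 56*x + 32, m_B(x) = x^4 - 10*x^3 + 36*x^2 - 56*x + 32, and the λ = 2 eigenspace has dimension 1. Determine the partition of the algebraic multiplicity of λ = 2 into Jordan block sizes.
Block sizes for λ = 2: [3]

Step 1 — from the characteristic polynomial, algebraic multiplicity of λ = 2 is 3. From dim ker(B − (2)·I) = 1, there are exactly 1 Jordan blocks for λ = 2.
Step 2 — from the minimal polynomial, the factor (x − 2)^3 tells us the largest block for λ = 2 has size 3.
Step 3 — with total size 3, 1 blocks, and largest block 3, the block sizes (in nonincreasing order) are [3].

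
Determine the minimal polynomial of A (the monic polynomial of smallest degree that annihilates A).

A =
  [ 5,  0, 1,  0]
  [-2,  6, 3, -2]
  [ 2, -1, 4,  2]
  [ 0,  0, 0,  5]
x^3 - 15*x^2 + 75*x - 125

The characteristic polynomial is χ_A(x) = (x - 5)^4, so the eigenvalues are known. The minimal polynomial is
  m_A(x) = Π_λ (x − λ)^{k_λ}
where k_λ is the size of the *largest* Jordan block for λ (equivalently, the smallest k with (A − λI)^k v = 0 for every generalised eigenvector v of λ).

  λ = 5: largest Jordan block has size 3, contributing (x − 5)^3

So m_A(x) = (x - 5)^3 = x^3 - 15*x^2 + 75*x - 125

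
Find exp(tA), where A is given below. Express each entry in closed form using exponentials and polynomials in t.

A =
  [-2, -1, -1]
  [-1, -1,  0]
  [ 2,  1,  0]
e^{tA} =
  [-t*exp(-t) + exp(-t), -t*exp(-t), -t*exp(-t)]
  [t^2*exp(-t)/2 - t*exp(-t), t^2*exp(-t)/2 + exp(-t), t^2*exp(-t)/2]
  [-t^2*exp(-t)/2 + 2*t*exp(-t), -t^2*exp(-t)/2 + t*exp(-t), -t^2*exp(-t)/2 + t*exp(-t) + exp(-t)]

Strategy: write A = P · J · P⁻¹ where J is a Jordan canonical form, so e^{tA} = P · e^{tJ} · P⁻¹, and e^{tJ} can be computed block-by-block.

A has Jordan form
J =
  [-1,  1,  0]
  [ 0, -1,  1]
  [ 0,  0, -1]
(up to reordering of blocks).

Per-block formulas:
  For a 3×3 Jordan block J_3(-1): exp(t · J_3(-1)) = e^(-1t)·(I + t·N + (t^2/2)·N^2), where N is the 3×3 nilpotent shift.

After assembling e^{tJ} and conjugating by P, we get:

e^{tA} =
  [-t*exp(-t) + exp(-t), -t*exp(-t), -t*exp(-t)]
  [t^2*exp(-t)/2 - t*exp(-t), t^2*exp(-t)/2 + exp(-t), t^2*exp(-t)/2]
  [-t^2*exp(-t)/2 + 2*t*exp(-t), -t^2*exp(-t)/2 + t*exp(-t), -t^2*exp(-t)/2 + t*exp(-t) + exp(-t)]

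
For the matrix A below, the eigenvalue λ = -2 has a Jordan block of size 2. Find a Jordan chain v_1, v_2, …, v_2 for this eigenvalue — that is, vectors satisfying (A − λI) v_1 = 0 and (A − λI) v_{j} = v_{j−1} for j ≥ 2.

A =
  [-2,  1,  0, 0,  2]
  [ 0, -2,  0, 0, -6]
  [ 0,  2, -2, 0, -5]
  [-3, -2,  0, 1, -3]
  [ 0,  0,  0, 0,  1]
A Jordan chain for λ = -2 of length 2:
v_1 = (-1, 0, -2, -1, 0)ᵀ
v_2 = (1, -1, 0, 0, 0)ᵀ

Let N = A − (-2)·I. We want v_2 with N^2 v_2 = 0 but N^1 v_2 ≠ 0; then v_{j-1} := N · v_j for j = 2, …, 2.

Pick v_2 = (1, -1, 0, 0, 0)ᵀ.
Then v_1 = N · v_2 = (-1, 0, -2, -1, 0)ᵀ.

Sanity check: (A − (-2)·I) v_1 = (0, 0, 0, 0, 0)ᵀ = 0. ✓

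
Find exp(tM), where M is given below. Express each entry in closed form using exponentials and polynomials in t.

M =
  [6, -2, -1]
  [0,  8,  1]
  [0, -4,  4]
e^{tM} =
  [exp(6*t), -2*t*exp(6*t), -t*exp(6*t)]
  [0, 2*t*exp(6*t) + exp(6*t), t*exp(6*t)]
  [0, -4*t*exp(6*t), -2*t*exp(6*t) + exp(6*t)]

Strategy: write M = P · J · P⁻¹ where J is a Jordan canonical form, so e^{tM} = P · e^{tJ} · P⁻¹, and e^{tJ} can be computed block-by-block.

M has Jordan form
J =
  [6, 1, 0]
  [0, 6, 0]
  [0, 0, 6]
(up to reordering of blocks).

Per-block formulas:
  For a 1×1 block at λ = 6: exp(t · [6]) = [e^(6t)].
  For a 2×2 Jordan block J_2(6): exp(t · J_2(6)) = e^(6t)·(I + t·N), where N is the 2×2 nilpotent shift.

After assembling e^{tJ} and conjugating by P, we get:

e^{tM} =
  [exp(6*t), -2*t*exp(6*t), -t*exp(6*t)]
  [0, 2*t*exp(6*t) + exp(6*t), t*exp(6*t)]
  [0, -4*t*exp(6*t), -2*t*exp(6*t) + exp(6*t)]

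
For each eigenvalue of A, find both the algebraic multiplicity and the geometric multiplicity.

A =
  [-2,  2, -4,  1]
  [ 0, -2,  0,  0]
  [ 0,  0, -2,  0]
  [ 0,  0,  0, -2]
λ = -2: alg = 4, geom = 3

Step 1 — factor the characteristic polynomial to read off the algebraic multiplicities:
  χ_A(x) = (x + 2)^4

Step 2 — compute geometric multiplicities via the rank-nullity identity g(λ) = n − rank(A − λI):
  rank(A − (-2)·I) = 1, so dim ker(A − (-2)·I) = n − 1 = 3

Summary:
  λ = -2: algebraic multiplicity = 4, geometric multiplicity = 3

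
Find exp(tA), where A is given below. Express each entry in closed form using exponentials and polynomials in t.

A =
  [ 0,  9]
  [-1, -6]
e^{tA} =
  [3*t*exp(-3*t) + exp(-3*t), 9*t*exp(-3*t)]
  [-t*exp(-3*t), -3*t*exp(-3*t) + exp(-3*t)]

Strategy: write A = P · J · P⁻¹ where J is a Jordan canonical form, so e^{tA} = P · e^{tJ} · P⁻¹, and e^{tJ} can be computed block-by-block.

A has Jordan form
J =
  [-3,  1]
  [ 0, -3]
(up to reordering of blocks).

Per-block formulas:
  For a 2×2 Jordan block J_2(-3): exp(t · J_2(-3)) = e^(-3t)·(I + t·N), where N is the 2×2 nilpotent shift.

After assembling e^{tJ} and conjugating by P, we get:

e^{tA} =
  [3*t*exp(-3*t) + exp(-3*t), 9*t*exp(-3*t)]
  [-t*exp(-3*t), -3*t*exp(-3*t) + exp(-3*t)]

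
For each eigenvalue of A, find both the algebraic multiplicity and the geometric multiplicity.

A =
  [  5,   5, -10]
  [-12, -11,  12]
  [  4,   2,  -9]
λ = -5: alg = 3, geom = 2

Step 1 — factor the characteristic polynomial to read off the algebraic multiplicities:
  χ_A(x) = (x + 5)^3

Step 2 — compute geometric multiplicities via the rank-nullity identity g(λ) = n − rank(A − λI):
  rank(A − (-5)·I) = 1, so dim ker(A − (-5)·I) = n − 1 = 2

Summary:
  λ = -5: algebraic multiplicity = 3, geometric multiplicity = 2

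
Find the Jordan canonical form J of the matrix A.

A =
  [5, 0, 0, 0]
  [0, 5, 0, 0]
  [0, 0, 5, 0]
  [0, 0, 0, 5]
J_1(5) ⊕ J_1(5) ⊕ J_1(5) ⊕ J_1(5)

The characteristic polynomial is
  det(x·I − A) = x^4 - 20*x^3 + 150*x^2 - 500*x + 625 = (x - 5)^4

Eigenvalues and multiplicities (the geometric multiplicity of λ is n − rank(A − λI), which equals the number of Jordan blocks for λ):
  λ = 5: algebraic multiplicity = 4, geometric multiplicity = 4

Determining the block sizes for each eigenvalue:
  λ = 5: gm = am = 4, so every block has size 1 → block sizes [1, 1, 1, 1]

Assembling the blocks gives a Jordan form
J =
  [5, 0, 0, 0]
  [0, 5, 0, 0]
  [0, 0, 5, 0]
  [0, 0, 0, 5]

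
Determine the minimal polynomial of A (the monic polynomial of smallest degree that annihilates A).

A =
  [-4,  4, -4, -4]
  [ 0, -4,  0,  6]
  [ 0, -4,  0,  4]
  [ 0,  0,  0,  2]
x^3 + 2*x^2 - 8*x

The characteristic polynomial is χ_A(x) = x*(x - 2)*(x + 4)^2, so the eigenvalues are known. The minimal polynomial is
  m_A(x) = Π_λ (x − λ)^{k_λ}
where k_λ is the size of the *largest* Jordan block for λ (equivalently, the smallest k with (A − λI)^k v = 0 for every generalised eigenvector v of λ).

  λ = -4: largest Jordan block has size 1, contributing (x + 4)
  λ = 0: largest Jordan block has size 1, contributing (x − 0)
  λ = 2: largest Jordan block has size 1, contributing (x − 2)

So m_A(x) = x*(x - 2)*(x + 4) = x^3 + 2*x^2 - 8*x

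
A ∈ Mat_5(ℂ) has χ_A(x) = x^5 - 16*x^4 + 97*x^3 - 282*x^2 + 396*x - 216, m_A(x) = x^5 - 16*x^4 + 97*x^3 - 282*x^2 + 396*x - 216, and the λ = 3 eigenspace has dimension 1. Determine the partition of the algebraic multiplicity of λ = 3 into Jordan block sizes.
Block sizes for λ = 3: [2]

Step 1 — from the characteristic polynomial, algebraic multiplicity of λ = 3 is 2. From dim ker(A − (3)·I) = 1, there are exactly 1 Jordan blocks for λ = 3.
Step 2 — from the minimal polynomial, the factor (x − 3)^2 tells us the largest block for λ = 3 has size 2.
Step 3 — with total size 2, 1 blocks, and largest block 2, the block sizes (in nonincreasing order) are [2].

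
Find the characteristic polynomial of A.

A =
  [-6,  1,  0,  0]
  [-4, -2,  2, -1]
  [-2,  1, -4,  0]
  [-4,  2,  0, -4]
x^4 + 16*x^3 + 96*x^2 + 256*x + 256

Expanding det(x·I − A) (e.g. by cofactor expansion or by noting that A is similar to its Jordan form J, which has the same characteristic polynomial as A) gives
  χ_A(x) = x^4 + 16*x^3 + 96*x^2 + 256*x + 256
which factors as (x + 4)^4. The eigenvalues (with algebraic multiplicities) are λ = -4 with multiplicity 4.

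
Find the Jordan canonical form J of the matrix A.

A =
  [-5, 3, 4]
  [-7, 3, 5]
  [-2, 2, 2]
J_3(0)

The characteristic polynomial is
  det(x·I − A) = x^3

Eigenvalues and multiplicities (the geometric multiplicity of λ is n − rank(A − λI), which equals the number of Jordan blocks for λ):
  λ = 0: algebraic multiplicity = 3, geometric multiplicity = 1

Determining the block sizes for each eigenvalue:
  λ = 0: one block (gm = 1), so the single block has size am = 3 → block sizes [3]

Assembling the blocks gives a Jordan form
J =
  [0, 1, 0]
  [0, 0, 1]
  [0, 0, 0]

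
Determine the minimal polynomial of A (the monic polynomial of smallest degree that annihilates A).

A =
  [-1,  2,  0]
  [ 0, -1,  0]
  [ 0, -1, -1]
x^2 + 2*x + 1

The characteristic polynomial is χ_A(x) = (x + 1)^3, so the eigenvalues are known. The minimal polynomial is
  m_A(x) = Π_λ (x − λ)^{k_λ}
where k_λ is the size of the *largest* Jordan block for λ (equivalently, the smallest k with (A − λI)^k v = 0 for every generalised eigenvector v of λ).

  λ = -1: largest Jordan block has size 2, contributing (x + 1)^2

So m_A(x) = (x + 1)^2 = x^2 + 2*x + 1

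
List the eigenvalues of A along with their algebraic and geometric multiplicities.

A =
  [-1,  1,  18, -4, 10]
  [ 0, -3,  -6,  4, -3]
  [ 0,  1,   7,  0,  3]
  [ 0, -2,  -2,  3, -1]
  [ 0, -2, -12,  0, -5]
λ = -1: alg = 2, geom = 2; λ = 1: alg = 3, geom = 1

Step 1 — factor the characteristic polynomial to read off the algebraic multiplicities:
  χ_A(x) = (x - 1)^3*(x + 1)^2

Step 2 — compute geometric multiplicities via the rank-nullity identity g(λ) = n − rank(A − λI):
  rank(A − (-1)·I) = 3, so dim ker(A − (-1)·I) = n − 3 = 2
  rank(A − (1)·I) = 4, so dim ker(A − (1)·I) = n − 4 = 1

Summary:
  λ = -1: algebraic multiplicity = 2, geometric multiplicity = 2
  λ = 1: algebraic multiplicity = 3, geometric multiplicity = 1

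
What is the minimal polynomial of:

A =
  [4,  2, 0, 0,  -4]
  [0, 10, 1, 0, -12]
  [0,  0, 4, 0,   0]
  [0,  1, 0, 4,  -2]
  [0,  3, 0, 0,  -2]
x^3 - 12*x^2 + 48*x - 64

The characteristic polynomial is χ_A(x) = (x - 4)^5, so the eigenvalues are known. The minimal polynomial is
  m_A(x) = Π_λ (x − λ)^{k_λ}
where k_λ is the size of the *largest* Jordan block for λ (equivalently, the smallest k with (A − λI)^k v = 0 for every generalised eigenvector v of λ).

  λ = 4: largest Jordan block has size 3, contributing (x − 4)^3

So m_A(x) = (x - 4)^3 = x^3 - 12*x^2 + 48*x - 64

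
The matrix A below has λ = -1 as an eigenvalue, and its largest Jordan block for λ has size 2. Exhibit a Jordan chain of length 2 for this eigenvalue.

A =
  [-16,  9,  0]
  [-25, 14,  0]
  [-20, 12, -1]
A Jordan chain for λ = -1 of length 2:
v_1 = (-15, -25, -20)ᵀ
v_2 = (1, 0, 0)ᵀ

Let N = A − (-1)·I. We want v_2 with N^2 v_2 = 0 but N^1 v_2 ≠ 0; then v_{j-1} := N · v_j for j = 2, …, 2.

Pick v_2 = (1, 0, 0)ᵀ.
Then v_1 = N · v_2 = (-15, -25, -20)ᵀ.

Sanity check: (A − (-1)·I) v_1 = (0, 0, 0)ᵀ = 0. ✓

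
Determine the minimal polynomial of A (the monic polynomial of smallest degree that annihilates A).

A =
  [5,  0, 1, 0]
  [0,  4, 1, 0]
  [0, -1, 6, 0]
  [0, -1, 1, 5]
x^3 - 15*x^2 + 75*x - 125

The characteristic polynomial is χ_A(x) = (x - 5)^4, so the eigenvalues are known. The minimal polynomial is
  m_A(x) = Π_λ (x − λ)^{k_λ}
where k_λ is the size of the *largest* Jordan block for λ (equivalently, the smallest k with (A − λI)^k v = 0 for every generalised eigenvector v of λ).

  λ = 5: largest Jordan block has size 3, contributing (x − 5)^3

So m_A(x) = (x - 5)^3 = x^3 - 15*x^2 + 75*x - 125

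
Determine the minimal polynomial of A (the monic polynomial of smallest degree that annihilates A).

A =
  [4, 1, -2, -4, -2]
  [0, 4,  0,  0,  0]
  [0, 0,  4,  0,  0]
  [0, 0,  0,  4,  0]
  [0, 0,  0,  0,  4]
x^2 - 8*x + 16

The characteristic polynomial is χ_A(x) = (x - 4)^5, so the eigenvalues are known. The minimal polynomial is
  m_A(x) = Π_λ (x − λ)^{k_λ}
where k_λ is the size of the *largest* Jordan block for λ (equivalently, the smallest k with (A − λI)^k v = 0 for every generalised eigenvector v of λ).

  λ = 4: largest Jordan block has size 2, contributing (x − 4)^2

So m_A(x) = (x - 4)^2 = x^2 - 8*x + 16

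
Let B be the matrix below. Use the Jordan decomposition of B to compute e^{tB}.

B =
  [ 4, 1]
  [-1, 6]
e^{tB} =
  [-t*exp(5*t) + exp(5*t), t*exp(5*t)]
  [-t*exp(5*t), t*exp(5*t) + exp(5*t)]

Strategy: write B = P · J · P⁻¹ where J is a Jordan canonical form, so e^{tB} = P · e^{tJ} · P⁻¹, and e^{tJ} can be computed block-by-block.

B has Jordan form
J =
  [5, 1]
  [0, 5]
(up to reordering of blocks).

Per-block formulas:
  For a 2×2 Jordan block J_2(5): exp(t · J_2(5)) = e^(5t)·(I + t·N), where N is the 2×2 nilpotent shift.

After assembling e^{tJ} and conjugating by P, we get:

e^{tB} =
  [-t*exp(5*t) + exp(5*t), t*exp(5*t)]
  [-t*exp(5*t), t*exp(5*t) + exp(5*t)]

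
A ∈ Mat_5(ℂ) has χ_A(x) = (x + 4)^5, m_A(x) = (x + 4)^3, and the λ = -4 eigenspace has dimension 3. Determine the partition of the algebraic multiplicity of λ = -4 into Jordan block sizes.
Block sizes for λ = -4: [3, 1, 1]

Step 1 — from the characteristic polynomial, algebraic multiplicity of λ = -4 is 5. From dim ker(A − (-4)·I) = 3, there are exactly 3 Jordan blocks for λ = -4.
Step 2 — from the minimal polynomial, the factor (x + 4)^3 tells us the largest block for λ = -4 has size 3.
Step 3 — with total size 5, 3 blocks, and largest block 3, the block sizes (in nonincreasing order) are [3, 1, 1].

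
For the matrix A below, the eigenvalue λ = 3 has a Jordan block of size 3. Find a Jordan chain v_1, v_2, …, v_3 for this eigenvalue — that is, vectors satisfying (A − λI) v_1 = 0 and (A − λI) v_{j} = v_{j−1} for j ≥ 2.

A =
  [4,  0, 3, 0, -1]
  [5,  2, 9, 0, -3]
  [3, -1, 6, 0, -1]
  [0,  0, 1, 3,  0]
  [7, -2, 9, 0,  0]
A Jordan chain for λ = 3 of length 3:
v_1 = (3, 6, 0, 3, 3)ᵀ
v_2 = (1, 5, 3, 0, 7)ᵀ
v_3 = (1, 0, 0, 0, 0)ᵀ

Let N = A − (3)·I. We want v_3 with N^3 v_3 = 0 but N^2 v_3 ≠ 0; then v_{j-1} := N · v_j for j = 3, …, 2.

Pick v_3 = (1, 0, 0, 0, 0)ᵀ.
Then v_2 = N · v_3 = (1, 5, 3, 0, 7)ᵀ.
Then v_1 = N · v_2 = (3, 6, 0, 3, 3)ᵀ.

Sanity check: (A − (3)·I) v_1 = (0, 0, 0, 0, 0)ᵀ = 0. ✓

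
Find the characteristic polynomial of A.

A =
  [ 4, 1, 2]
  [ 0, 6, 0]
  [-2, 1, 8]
x^3 - 18*x^2 + 108*x - 216

Expanding det(x·I − A) (e.g. by cofactor expansion or by noting that A is similar to its Jordan form J, which has the same characteristic polynomial as A) gives
  χ_A(x) = x^3 - 18*x^2 + 108*x - 216
which factors as (x - 6)^3. The eigenvalues (with algebraic multiplicities) are λ = 6 with multiplicity 3.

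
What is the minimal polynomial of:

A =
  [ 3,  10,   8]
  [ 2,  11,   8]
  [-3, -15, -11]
x^2 - 2*x + 1

The characteristic polynomial is χ_A(x) = (x - 1)^3, so the eigenvalues are known. The minimal polynomial is
  m_A(x) = Π_λ (x − λ)^{k_λ}
where k_λ is the size of the *largest* Jordan block for λ (equivalently, the smallest k with (A − λI)^k v = 0 for every generalised eigenvector v of λ).

  λ = 1: largest Jordan block has size 2, contributing (x − 1)^2

So m_A(x) = (x - 1)^2 = x^2 - 2*x + 1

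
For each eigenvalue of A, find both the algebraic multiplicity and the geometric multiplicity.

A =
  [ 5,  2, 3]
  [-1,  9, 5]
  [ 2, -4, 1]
λ = 5: alg = 3, geom = 1

Step 1 — factor the characteristic polynomial to read off the algebraic multiplicities:
  χ_A(x) = (x - 5)^3

Step 2 — compute geometric multiplicities via the rank-nullity identity g(λ) = n − rank(A − λI):
  rank(A − (5)·I) = 2, so dim ker(A − (5)·I) = n − 2 = 1

Summary:
  λ = 5: algebraic multiplicity = 3, geometric multiplicity = 1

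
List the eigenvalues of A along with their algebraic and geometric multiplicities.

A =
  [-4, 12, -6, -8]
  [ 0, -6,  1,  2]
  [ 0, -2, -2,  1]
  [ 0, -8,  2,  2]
λ = -4: alg = 1, geom = 1; λ = -2: alg = 3, geom = 1

Step 1 — factor the characteristic polynomial to read off the algebraic multiplicities:
  χ_A(x) = (x + 2)^3*(x + 4)

Step 2 — compute geometric multiplicities via the rank-nullity identity g(λ) = n − rank(A − λI):
  rank(A − (-4)·I) = 3, so dim ker(A − (-4)·I) = n − 3 = 1
  rank(A − (-2)·I) = 3, so dim ker(A − (-2)·I) = n − 3 = 1

Summary:
  λ = -4: algebraic multiplicity = 1, geometric multiplicity = 1
  λ = -2: algebraic multiplicity = 3, geometric multiplicity = 1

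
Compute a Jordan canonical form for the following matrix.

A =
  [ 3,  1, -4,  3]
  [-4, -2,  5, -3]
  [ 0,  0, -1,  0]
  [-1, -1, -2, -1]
J_3(-1) ⊕ J_1(2)

The characteristic polynomial is
  det(x·I − A) = x^4 + x^3 - 3*x^2 - 5*x - 2 = (x - 2)*(x + 1)^3

Eigenvalues and multiplicities (the geometric multiplicity of λ is n − rank(A − λI), which equals the number of Jordan blocks for λ):
  λ = -1: algebraic multiplicity = 3, geometric multiplicity = 1
  λ = 2: algebraic multiplicity = 1, geometric multiplicity = 1

Determining the block sizes for each eigenvalue:
  λ = -1: one block (gm = 1), so the single block has size am = 3 → block sizes [3]
  λ = 2: one block (gm = 1), so the single block has size am = 1 → block sizes [1]

Assembling the blocks gives a Jordan form
J =
  [-1,  1,  0, 0]
  [ 0, -1,  1, 0]
  [ 0,  0, -1, 0]
  [ 0,  0,  0, 2]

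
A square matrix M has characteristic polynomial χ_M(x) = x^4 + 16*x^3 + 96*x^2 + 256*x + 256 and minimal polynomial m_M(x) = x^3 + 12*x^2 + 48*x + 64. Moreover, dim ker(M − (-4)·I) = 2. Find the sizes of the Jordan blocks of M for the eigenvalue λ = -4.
Block sizes for λ = -4: [3, 1]

Step 1 — from the characteristic polynomial, algebraic multiplicity of λ = -4 is 4. From dim ker(M − (-4)·I) = 2, there are exactly 2 Jordan blocks for λ = -4.
Step 2 — from the minimal polynomial, the factor (x + 4)^3 tells us the largest block for λ = -4 has size 3.
Step 3 — with total size 4, 2 blocks, and largest block 3, the block sizes (in nonincreasing order) are [3, 1].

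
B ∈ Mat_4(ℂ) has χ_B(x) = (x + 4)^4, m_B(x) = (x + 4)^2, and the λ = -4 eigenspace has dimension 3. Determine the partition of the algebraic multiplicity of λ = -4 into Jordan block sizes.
Block sizes for λ = -4: [2, 1, 1]

Step 1 — from the characteristic polynomial, algebraic multiplicity of λ = -4 is 4. From dim ker(B − (-4)·I) = 3, there are exactly 3 Jordan blocks for λ = -4.
Step 2 — from the minimal polynomial, the factor (x + 4)^2 tells us the largest block for λ = -4 has size 2.
Step 3 — with total size 4, 3 blocks, and largest block 2, the block sizes (in nonincreasing order) are [2, 1, 1].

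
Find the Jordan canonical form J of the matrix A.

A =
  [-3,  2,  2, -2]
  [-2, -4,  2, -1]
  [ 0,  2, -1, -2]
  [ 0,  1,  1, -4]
J_3(-3) ⊕ J_1(-3)

The characteristic polynomial is
  det(x·I − A) = x^4 + 12*x^3 + 54*x^2 + 108*x + 81 = (x + 3)^4

Eigenvalues and multiplicities (the geometric multiplicity of λ is n − rank(A − λI), which equals the number of Jordan blocks for λ):
  λ = -3: algebraic multiplicity = 4, geometric multiplicity = 2

Determining the block sizes for each eigenvalue:
  λ = -3: with am = 4 and gm = 2, the partition is not yet determined (e.g. several partitions of 4 into 2 parts exist). Let N = A − (-3)·I. Computing rank(N^1) = 2, rank(N^2) = 1, rank(N^3) = 0; the number of blocks of size ≥ j is rank(N^{j−1}) − rank(N^j), giving [2, 1, 1]. So we have 1 block(s) of size 3, 1 block(s) of size 1 → block sizes [3, 1]

Assembling the blocks gives a Jordan form
J =
  [-3,  1,  0,  0]
  [ 0, -3,  1,  0]
  [ 0,  0, -3,  0]
  [ 0,  0,  0, -3]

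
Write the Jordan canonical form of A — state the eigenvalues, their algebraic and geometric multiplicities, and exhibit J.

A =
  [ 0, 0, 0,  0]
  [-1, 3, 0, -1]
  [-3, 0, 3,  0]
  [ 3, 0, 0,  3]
J_1(0) ⊕ J_2(3) ⊕ J_1(3)

The characteristic polynomial is
  det(x·I − A) = x^4 - 9*x^3 + 27*x^2 - 27*x = x*(x - 3)^3

Eigenvalues and multiplicities (the geometric multiplicity of λ is n − rank(A − λI), which equals the number of Jordan blocks for λ):
  λ = 0: algebraic multiplicity = 1, geometric multiplicity = 1
  λ = 3: algebraic multiplicity = 3, geometric multiplicity = 2

Determining the block sizes for each eigenvalue:
  λ = 0: one block (gm = 1), so the single block has size am = 1 → block sizes [1]
  λ = 3: 2 blocks summing to 3 forces exactly one block of size 2 and the rest size 1 → block sizes [2, 1]

Assembling the blocks gives a Jordan form
J =
  [0, 0, 0, 0]
  [0, 3, 1, 0]
  [0, 0, 3, 0]
  [0, 0, 0, 3]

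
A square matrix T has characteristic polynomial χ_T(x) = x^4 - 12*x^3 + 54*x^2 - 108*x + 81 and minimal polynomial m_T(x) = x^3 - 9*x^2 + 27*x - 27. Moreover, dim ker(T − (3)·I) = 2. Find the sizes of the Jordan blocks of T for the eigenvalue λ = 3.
Block sizes for λ = 3: [3, 1]

Step 1 — from the characteristic polynomial, algebraic multiplicity of λ = 3 is 4. From dim ker(T − (3)·I) = 2, there are exactly 2 Jordan blocks for λ = 3.
Step 2 — from the minimal polynomial, the factor (x − 3)^3 tells us the largest block for λ = 3 has size 3.
Step 3 — with total size 4, 2 blocks, and largest block 3, the block sizes (in nonincreasing order) are [3, 1].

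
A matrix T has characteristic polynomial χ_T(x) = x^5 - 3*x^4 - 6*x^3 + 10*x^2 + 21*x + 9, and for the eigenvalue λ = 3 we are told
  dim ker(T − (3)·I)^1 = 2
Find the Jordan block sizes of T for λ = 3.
Block sizes for λ = 3: [1, 1]

From the dimensions of kernels of powers, the number of Jordan blocks of size at least j is d_j − d_{j−1} where d_j = dim ker(N^j) (with d_0 = 0). Computing the differences gives [2].
The number of blocks of size exactly k is (#blocks of size ≥ k) − (#blocks of size ≥ k + 1), so the partition is: 2 block(s) of size 1.
In nonincreasing order the block sizes are [1, 1].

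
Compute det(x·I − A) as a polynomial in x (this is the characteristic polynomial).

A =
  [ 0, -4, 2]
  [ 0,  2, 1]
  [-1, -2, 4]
x^3 - 6*x^2 + 12*x - 8

Expanding det(x·I − A) (e.g. by cofactor expansion or by noting that A is similar to its Jordan form J, which has the same characteristic polynomial as A) gives
  χ_A(x) = x^3 - 6*x^2 + 12*x - 8
which factors as (x - 2)^3. The eigenvalues (with algebraic multiplicities) are λ = 2 with multiplicity 3.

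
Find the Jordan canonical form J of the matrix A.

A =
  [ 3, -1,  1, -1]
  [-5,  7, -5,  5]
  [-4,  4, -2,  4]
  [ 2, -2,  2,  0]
J_2(2) ⊕ J_1(2) ⊕ J_1(2)

The characteristic polynomial is
  det(x·I − A) = x^4 - 8*x^3 + 24*x^2 - 32*x + 16 = (x - 2)^4

Eigenvalues and multiplicities (the geometric multiplicity of λ is n − rank(A − λI), which equals the number of Jordan blocks for λ):
  λ = 2: algebraic multiplicity = 4, geometric multiplicity = 3

Determining the block sizes for each eigenvalue:
  λ = 2: 3 blocks summing to 4 forces exactly one block of size 2 and the rest size 1 → block sizes [2, 1, 1]

Assembling the blocks gives a Jordan form
J =
  [2, 1, 0, 0]
  [0, 2, 0, 0]
  [0, 0, 2, 0]
  [0, 0, 0, 2]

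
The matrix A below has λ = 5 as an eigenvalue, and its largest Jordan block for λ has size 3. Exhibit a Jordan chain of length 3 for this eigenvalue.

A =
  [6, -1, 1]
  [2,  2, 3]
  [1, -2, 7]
A Jordan chain for λ = 5 of length 3:
v_1 = (0, -1, -1)ᵀ
v_2 = (1, 2, 1)ᵀ
v_3 = (1, 0, 0)ᵀ

Let N = A − (5)·I. We want v_3 with N^3 v_3 = 0 but N^2 v_3 ≠ 0; then v_{j-1} := N · v_j for j = 3, …, 2.

Pick v_3 = (1, 0, 0)ᵀ.
Then v_2 = N · v_3 = (1, 2, 1)ᵀ.
Then v_1 = N · v_2 = (0, -1, -1)ᵀ.

Sanity check: (A − (5)·I) v_1 = (0, 0, 0)ᵀ = 0. ✓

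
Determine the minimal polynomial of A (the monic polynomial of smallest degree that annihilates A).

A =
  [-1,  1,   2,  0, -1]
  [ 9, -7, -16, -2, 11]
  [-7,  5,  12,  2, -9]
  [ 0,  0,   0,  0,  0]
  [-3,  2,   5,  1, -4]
x^3

The characteristic polynomial is χ_A(x) = x^5, so the eigenvalues are known. The minimal polynomial is
  m_A(x) = Π_λ (x − λ)^{k_λ}
where k_λ is the size of the *largest* Jordan block for λ (equivalently, the smallest k with (A − λI)^k v = 0 for every generalised eigenvector v of λ).

  λ = 0: largest Jordan block has size 3, contributing (x − 0)^3

So m_A(x) = x^3 = x^3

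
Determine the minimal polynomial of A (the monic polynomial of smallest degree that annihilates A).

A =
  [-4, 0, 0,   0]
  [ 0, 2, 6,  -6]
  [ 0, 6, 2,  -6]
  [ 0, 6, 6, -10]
x^2 + 2*x - 8

The characteristic polynomial is χ_A(x) = (x - 2)*(x + 4)^3, so the eigenvalues are known. The minimal polynomial is
  m_A(x) = Π_λ (x − λ)^{k_λ}
where k_λ is the size of the *largest* Jordan block for λ (equivalently, the smallest k with (A − λI)^k v = 0 for every generalised eigenvector v of λ).

  λ = -4: largest Jordan block has size 1, contributing (x + 4)
  λ = 2: largest Jordan block has size 1, contributing (x − 2)

So m_A(x) = (x - 2)*(x + 4) = x^2 + 2*x - 8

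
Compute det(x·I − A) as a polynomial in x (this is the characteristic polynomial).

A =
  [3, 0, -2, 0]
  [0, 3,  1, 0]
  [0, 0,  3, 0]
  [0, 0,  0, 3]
x^4 - 12*x^3 + 54*x^2 - 108*x + 81

Expanding det(x·I − A) (e.g. by cofactor expansion or by noting that A is similar to its Jordan form J, which has the same characteristic polynomial as A) gives
  χ_A(x) = x^4 - 12*x^3 + 54*x^2 - 108*x + 81
which factors as (x - 3)^4. The eigenvalues (with algebraic multiplicities) are λ = 3 with multiplicity 4.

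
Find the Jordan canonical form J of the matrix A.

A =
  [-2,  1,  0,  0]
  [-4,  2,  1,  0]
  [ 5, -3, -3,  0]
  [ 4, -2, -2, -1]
J_3(-1) ⊕ J_1(-1)

The characteristic polynomial is
  det(x·I − A) = x^4 + 4*x^3 + 6*x^2 + 4*x + 1 = (x + 1)^4

Eigenvalues and multiplicities (the geometric multiplicity of λ is n − rank(A − λI), which equals the number of Jordan blocks for λ):
  λ = -1: algebraic multiplicity = 4, geometric multiplicity = 2

Determining the block sizes for each eigenvalue:
  λ = -1: with am = 4 and gm = 2, the partition is not yet determined (e.g. several partitions of 4 into 2 parts exist). Let N = A − (-1)·I. Computing rank(N^1) = 2, rank(N^2) = 1, rank(N^3) = 0; the number of blocks of size ≥ j is rank(N^{j−1}) − rank(N^j), giving [2, 1, 1]. So we have 1 block(s) of size 3, 1 block(s) of size 1 → block sizes [3, 1]

Assembling the blocks gives a Jordan form
J =
  [-1,  1,  0,  0]
  [ 0, -1,  1,  0]
  [ 0,  0, -1,  0]
  [ 0,  0,  0, -1]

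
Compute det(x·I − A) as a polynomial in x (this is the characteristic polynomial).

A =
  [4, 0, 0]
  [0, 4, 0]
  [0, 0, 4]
x^3 - 12*x^2 + 48*x - 64

Expanding det(x·I − A) (e.g. by cofactor expansion or by noting that A is similar to its Jordan form J, which has the same characteristic polynomial as A) gives
  χ_A(x) = x^3 - 12*x^2 + 48*x - 64
which factors as (x - 4)^3. The eigenvalues (with algebraic multiplicities) are λ = 4 with multiplicity 3.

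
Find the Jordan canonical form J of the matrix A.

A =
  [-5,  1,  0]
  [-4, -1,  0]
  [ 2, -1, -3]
J_2(-3) ⊕ J_1(-3)

The characteristic polynomial is
  det(x·I − A) = x^3 + 9*x^2 + 27*x + 27 = (x + 3)^3

Eigenvalues and multiplicities (the geometric multiplicity of λ is n − rank(A − λI), which equals the number of Jordan blocks for λ):
  λ = -3: algebraic multiplicity = 3, geometric multiplicity = 2

Determining the block sizes for each eigenvalue:
  λ = -3: 2 blocks summing to 3 forces exactly one block of size 2 and the rest size 1 → block sizes [2, 1]

Assembling the blocks gives a Jordan form
J =
  [-3,  1,  0]
  [ 0, -3,  0]
  [ 0,  0, -3]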